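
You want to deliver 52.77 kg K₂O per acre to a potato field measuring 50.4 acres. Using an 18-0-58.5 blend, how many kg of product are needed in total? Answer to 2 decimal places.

Product per acre = 52.77 / 58.5% = 90.2051 kg.
Total product = 90.2051 × 50.4 = 4546.338 kg.

4546.34 kg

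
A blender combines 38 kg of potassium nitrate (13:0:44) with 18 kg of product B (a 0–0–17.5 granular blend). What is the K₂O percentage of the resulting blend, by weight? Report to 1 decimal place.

35.5% K₂O

Total mass = 38 + 18 = 56 kg.
K₂O mass = 44%×38 + 17.5%×18 = 19.87 kg.
% K₂O = 19.87 / 56 = 35.4821%.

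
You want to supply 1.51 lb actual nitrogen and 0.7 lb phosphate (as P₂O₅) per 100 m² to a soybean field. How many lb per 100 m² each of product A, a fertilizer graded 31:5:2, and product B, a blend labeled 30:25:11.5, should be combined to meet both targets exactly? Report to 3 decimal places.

With a, b = lb per 100 m² of product A and product B:
N: 0.31·a + 0.3·b = 1.51
P₂O₅: 0.05·a + 0.25·b = 0.7
Eliminate a: (row1) − 0.31/0.05·(row2) → -1.25·b = -2.83, so b = 2.264.
Back-substitute: a = (1.51 − 0.3·2.264) / 0.31 = 2.68.

2.680 lb product A, 2.264 lb product B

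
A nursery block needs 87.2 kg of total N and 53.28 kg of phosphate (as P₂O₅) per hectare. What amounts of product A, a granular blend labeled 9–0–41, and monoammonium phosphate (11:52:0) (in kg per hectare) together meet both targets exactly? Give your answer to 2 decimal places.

843.66 kg product A, 102.46 kg monoammonium phosphate

With a, b = kg per hectare of product A and monoammonium phosphate:
N: 0.09·a + 0.11·b = 87.2
P₂O₅: 0·a + 0.52·b = 53.28
Solving simultaneously: a = 843.658, b = 102.462.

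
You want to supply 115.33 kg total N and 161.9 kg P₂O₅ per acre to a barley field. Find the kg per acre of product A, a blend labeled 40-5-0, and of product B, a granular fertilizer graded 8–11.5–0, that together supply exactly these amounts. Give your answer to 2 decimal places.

7.40 kg product A, 1404.61 kg product B

With a, b = kg per acre of product A and product B:
N: 0.4·a + 0.08·b = 115.33
P₂O₅: 0.05·a + 0.115·b = 161.9
Eliminate a: (row1) − 0.4/0.05·(row2) → -0.84·b = -1179.87, so b = 1404.607.
Back-substitute: a = (115.33 − 0.08·1404.607) / 0.4 = 7.40357.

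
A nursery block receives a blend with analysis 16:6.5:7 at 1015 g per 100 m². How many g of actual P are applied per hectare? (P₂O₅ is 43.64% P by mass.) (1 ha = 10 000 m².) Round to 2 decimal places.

P₂O₅ per 100 m² = 1015 × 6.5% = 65.975 g.
Elemental P = 65.975 × 0.4364 = 28.7915 g per 100 m².
Convert to per hectare: 28.7915 × 100 = 2879.149 g.

2879.15 g P per hectare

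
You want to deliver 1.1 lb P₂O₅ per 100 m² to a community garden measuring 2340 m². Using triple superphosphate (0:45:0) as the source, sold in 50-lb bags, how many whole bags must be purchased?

Product per 100 m² = 1.1 / 45% = 2.44444 lb.
Total product = 2.44444 × 2340 / 100 = 57.2 lb.
Bags = ⌈57.2 / 50⌉ = 2.

2 bags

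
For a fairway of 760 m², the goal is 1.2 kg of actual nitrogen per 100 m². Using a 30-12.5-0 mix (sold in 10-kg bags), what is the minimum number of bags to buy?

4 bags

Product per 100 m² = 1.2 / 30% = 4 kg.
Total product = 4 × 760 / 100 = 30.4 kg.
Bags = ⌈30.4 / 10⌉ = 4.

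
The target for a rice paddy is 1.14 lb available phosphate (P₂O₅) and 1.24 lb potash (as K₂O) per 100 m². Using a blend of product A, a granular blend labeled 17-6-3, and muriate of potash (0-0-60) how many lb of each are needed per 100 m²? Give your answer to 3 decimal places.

19.000 lb product A, 1.117 lb muriate of potash

With a, b = lb per 100 m² of product A and muriate of potash:
P₂O₅: 0.06·a + 0·b = 1.14
K₂O: 0.03·a + 0.6·b = 1.24
From row1: a = (1.14 − 0·b) / 0.06.
Into row2: 0.03·(1.14 − 0·b)/0.06 + 0.6·b = 1.24 → b = 1.11667, a = 19.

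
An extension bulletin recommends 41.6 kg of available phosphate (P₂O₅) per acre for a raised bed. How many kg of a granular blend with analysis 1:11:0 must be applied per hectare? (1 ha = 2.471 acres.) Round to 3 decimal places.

Product per acre = 41.6 / 11% = 378.182 kg.
Convert to per hectare: 378.182 × 2.471 = 934.4873 kg.

934.487 kg of product per hectare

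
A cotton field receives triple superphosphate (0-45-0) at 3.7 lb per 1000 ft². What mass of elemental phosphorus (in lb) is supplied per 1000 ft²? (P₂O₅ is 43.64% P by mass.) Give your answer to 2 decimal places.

0.73 lb P per thousand sq ft

P₂O₅ per 1000 ft² = 3.7 × 45% = 1.665 lb.
Elemental P = 1.665 × 0.4364 = 0.726606 lb per 1000 ft².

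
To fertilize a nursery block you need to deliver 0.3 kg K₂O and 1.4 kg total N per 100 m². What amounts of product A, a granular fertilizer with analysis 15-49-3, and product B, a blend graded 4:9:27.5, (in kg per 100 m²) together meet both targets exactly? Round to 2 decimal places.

Let a = kg of product A, b = kg of product B (per 100 m²).
K₂O: 0.03·a + 0.275·b = 0.3
N: 0.15·a + 0.04·b = 1.4
Solving simultaneously: a = 9.31336, b = 0.0749064.

9.31 kg product A, 0.07 kg product B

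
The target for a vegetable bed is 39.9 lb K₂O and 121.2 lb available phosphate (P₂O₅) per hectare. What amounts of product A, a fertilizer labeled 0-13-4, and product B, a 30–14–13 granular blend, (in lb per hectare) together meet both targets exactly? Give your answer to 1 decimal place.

Let a = lb of product A, b = lb of product B (per hectare).
K₂O: 0.04·a + 0.13·b = 39.9
P₂O₅: 0.13·a + 0.14·b = 121.2
Eliminate b: (row1) − 0.13/0.14·(row2) → -0.0807143·a = -72.6429, so a = 900.
Then b = (121.2 − 0.13·900) / 0.14 = 30.

900.0 lb product A, 30.0 lb product B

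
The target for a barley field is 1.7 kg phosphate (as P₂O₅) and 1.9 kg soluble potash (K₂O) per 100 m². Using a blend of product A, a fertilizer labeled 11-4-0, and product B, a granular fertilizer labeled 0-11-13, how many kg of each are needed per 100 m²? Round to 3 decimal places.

2.308 kg product A, 14.615 kg product B

With a, b = kg per 100 m² of product A and product B:
P₂O₅: 0.04·a + 0.11·b = 1.7
K₂O: 0·a + 0.13·b = 1.9
Solving simultaneously: a = 2.30769, b = 14.6154.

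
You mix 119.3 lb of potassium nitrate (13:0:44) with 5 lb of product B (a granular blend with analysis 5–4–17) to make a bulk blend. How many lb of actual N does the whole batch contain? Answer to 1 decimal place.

N mass = 13%×119.3 + 5%×5 = 15.759 lb.

15.8 lb N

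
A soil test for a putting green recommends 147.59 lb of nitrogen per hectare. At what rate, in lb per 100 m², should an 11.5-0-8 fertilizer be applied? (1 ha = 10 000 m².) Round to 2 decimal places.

Product per hectare = 147.59 / 11.5% = 1283.39 lb.
Convert to per 100 m²: 1283.39 × 0.01 = 12.8339 lb.

12.83 lb of product per hundred sq m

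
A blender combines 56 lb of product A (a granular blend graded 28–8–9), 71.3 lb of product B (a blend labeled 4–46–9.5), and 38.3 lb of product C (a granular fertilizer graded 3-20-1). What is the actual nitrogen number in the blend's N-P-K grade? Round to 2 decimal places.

Total mass = 56 + 71.3 + 38.3 = 165.6 lb.
N mass = 28%×56 + 4%×71.3 + 3%×38.3 = 19.681 lb.
% N = 19.681 / 165.6 = 11.8847%.

11.88% N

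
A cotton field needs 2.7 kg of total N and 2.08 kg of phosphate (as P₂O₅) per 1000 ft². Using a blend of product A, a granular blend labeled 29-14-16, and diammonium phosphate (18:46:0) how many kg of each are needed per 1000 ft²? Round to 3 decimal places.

Let a = kg of product A, b = kg of diammonium phosphate (per 1000 ft²).
N: 0.29·a + 0.18·b = 2.7
P₂O₅: 0.14·a + 0.46·b = 2.08
From row1: a = (2.7 − 0.18·b) / 0.29.
Into row2: 0.14·(2.7 − 0.18·b)/0.29 + 0.46·b = 2.08 → b = 2.08133, a = 8.01848.

8.018 kg product A, 2.081 kg diammonium phosphate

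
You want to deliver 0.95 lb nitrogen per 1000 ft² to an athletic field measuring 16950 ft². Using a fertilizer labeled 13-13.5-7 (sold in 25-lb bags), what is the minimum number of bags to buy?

Product per 1000 ft² = 0.95 / 13% = 7.30769 lb.
Total product = 7.30769 × 16950 / 1000 = 123.865 lb.
Bags = ⌈123.865 / 25⌉ = 5.

5 bags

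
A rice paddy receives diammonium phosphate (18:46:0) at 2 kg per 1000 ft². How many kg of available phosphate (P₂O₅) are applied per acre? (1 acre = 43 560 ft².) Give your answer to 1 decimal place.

P₂O₅ per 1000 ft² = 2 × 46% = 0.92 kg.
Convert to per acre: 0.92 × 43.56 = 40.0752 kg.

40.1 kg P₂O₅ per acre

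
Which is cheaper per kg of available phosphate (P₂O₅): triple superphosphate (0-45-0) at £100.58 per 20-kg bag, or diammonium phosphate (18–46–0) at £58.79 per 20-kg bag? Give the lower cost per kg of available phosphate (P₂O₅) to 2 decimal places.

triple superphosphate: P₂O₅ per bag = 20 × 45% = 9 kg; cost = 100.58 / 9 = £11.1756/kg P₂O₅.
diammonium phosphate: P₂O₅ per bag = 20 × 46% = 9.2 kg; cost = 58.79 / 9.2 = £6.3902/kg P₂O₅.
diammonium phosphate is cheaper.

£6.39 per kg P₂O₅ (diammonium phosphate)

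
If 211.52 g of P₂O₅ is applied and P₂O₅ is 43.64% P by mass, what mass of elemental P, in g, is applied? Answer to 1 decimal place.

92.3 g P

P = 211.52 × 0.4364 = 92.3073 g.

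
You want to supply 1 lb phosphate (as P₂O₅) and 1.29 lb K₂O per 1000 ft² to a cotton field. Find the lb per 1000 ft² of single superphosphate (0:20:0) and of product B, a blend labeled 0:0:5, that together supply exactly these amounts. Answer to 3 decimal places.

Let a = lb of single superphosphate, b = lb of product B (per 1000 ft²).
P₂O₅: 0.2·a + 0·b = 1
K₂O: 0·a + 0.05·b = 1.29
Solving simultaneously: a = 5, b = 25.8.

5.000 lb single superphosphate, 25.800 lb product B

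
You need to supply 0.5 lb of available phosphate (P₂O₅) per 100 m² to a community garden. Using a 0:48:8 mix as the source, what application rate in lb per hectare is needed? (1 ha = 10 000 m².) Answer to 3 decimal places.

Product per 100 m² = 0.5 / 48% = 1.04167 lb.
Convert to per hectare: 1.04167 × 100 = 104.1667 lb.

104.167 lb of product per hectare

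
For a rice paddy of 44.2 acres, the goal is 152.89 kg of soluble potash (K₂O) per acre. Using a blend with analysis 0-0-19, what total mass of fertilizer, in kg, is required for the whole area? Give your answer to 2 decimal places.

35567.04 kg

Product per acre = 152.89 / 19% = 804.684 kg.
Total product = 804.684 × 44.2 = 35567.042 kg.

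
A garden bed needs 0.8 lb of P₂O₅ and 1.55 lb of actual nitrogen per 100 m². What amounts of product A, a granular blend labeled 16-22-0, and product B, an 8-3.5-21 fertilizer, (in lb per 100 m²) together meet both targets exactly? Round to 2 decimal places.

0.81 lb product A, 17.75 lb product B

With a, b = lb per 100 m² of product A and product B:
P₂O₅: 0.22·a + 0.035·b = 0.8
N: 0.16·a + 0.08·b = 1.55
Eliminate a: (row1) − 0.22/0.16·(row2) → -0.075·b = -1.33125, so b = 17.75.
Back-substitute: a = (0.8 − 0.035·17.75) / 0.22 = 0.8125.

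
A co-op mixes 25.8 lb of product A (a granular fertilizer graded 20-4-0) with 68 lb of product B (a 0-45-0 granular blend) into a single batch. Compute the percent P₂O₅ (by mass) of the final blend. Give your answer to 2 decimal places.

Total mass = 25.8 + 68 = 93.8 lb.
P₂O₅ mass = 4%×25.8 + 45%×68 = 31.632 lb.
% P₂O₅ = 31.632 / 93.8 = 33.7228%.

33.72% P₂O₅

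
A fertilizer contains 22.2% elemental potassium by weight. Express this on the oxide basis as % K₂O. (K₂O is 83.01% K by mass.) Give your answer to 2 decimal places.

%K₂O = 22.2 / 0.8301 = 26.7438%.

26.74% K₂O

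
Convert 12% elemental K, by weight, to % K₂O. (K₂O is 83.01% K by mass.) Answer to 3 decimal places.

%K₂O = 12 / 0.8301 = 14.4561%.

14.456% K₂O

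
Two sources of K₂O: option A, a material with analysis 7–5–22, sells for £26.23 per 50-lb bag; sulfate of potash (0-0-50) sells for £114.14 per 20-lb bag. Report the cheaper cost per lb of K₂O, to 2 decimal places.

option A: K₂O per bag = 50 × 22% = 11 lb; cost = 26.23 / 11 = £2.3845/lb K₂O.
sulfate of potash: K₂O per bag = 20 × 50% = 10 lb; cost = 114.14 / 10 = £11.4140/lb K₂O.
option A is cheaper.

£2.38 per lb K₂O (option A)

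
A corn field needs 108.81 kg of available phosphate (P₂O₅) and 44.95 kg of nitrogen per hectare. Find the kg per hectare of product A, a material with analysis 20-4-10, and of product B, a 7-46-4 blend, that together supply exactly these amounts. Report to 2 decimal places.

146.42 kg product A, 223.81 kg product B

With a, b = kg per hectare of product A and product B:
P₂O₅: 0.04·a + 0.46·b = 108.81
N: 0.2·a + 0.07·b = 44.95
From row1: a = (108.81 − 0.46·b) / 0.04.
Into row2: 0.2·(108.81 − 0.46·b)/0.04 + 0.07·b = 44.95 → b = 223.812, a = 146.416.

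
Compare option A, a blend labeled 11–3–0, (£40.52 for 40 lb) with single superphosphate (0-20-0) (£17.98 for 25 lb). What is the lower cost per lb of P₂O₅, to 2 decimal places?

£3.60 per lb P₂O₅ (single superphosphate)

option A: P₂O₅ per bag = 40 × 3% = 1.2 lb; cost = 40.52 / 1.2 = £33.7667/lb P₂O₅.
single superphosphate: P₂O₅ per bag = 25 × 20% = 5 lb; cost = 17.98 / 5 = £3.5960/lb P₂O₅.
single superphosphate is cheaper.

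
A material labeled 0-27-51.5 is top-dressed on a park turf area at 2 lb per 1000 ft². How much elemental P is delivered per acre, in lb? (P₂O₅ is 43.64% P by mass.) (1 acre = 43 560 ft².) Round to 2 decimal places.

10.27 lb P per acre

P₂O₅ per 1000 ft² = 2 × 27% = 0.54 lb.
Elemental P = 0.54 × 0.4364 = 0.235656 lb per 1000 ft².
Convert to per acre: 0.235656 × 43.56 = 10.2652 lb.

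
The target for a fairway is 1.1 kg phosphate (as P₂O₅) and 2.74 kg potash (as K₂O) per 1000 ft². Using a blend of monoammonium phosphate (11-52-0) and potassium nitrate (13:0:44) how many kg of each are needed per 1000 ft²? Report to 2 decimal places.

With a, b = kg per 1000 ft² of monoammonium phosphate and potassium nitrate:
P₂O₅: 0.52·a + 0·b = 1.1
K₂O: 0·a + 0.44·b = 2.74
Solving simultaneously: a = 2.11538, b = 6.22727.

2.12 kg monoammonium phosphate, 6.23 kg potassium nitrate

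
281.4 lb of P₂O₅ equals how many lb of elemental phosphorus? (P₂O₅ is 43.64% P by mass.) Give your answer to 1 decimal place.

P = 281.4 × 0.4364 = 122.803 lb.

122.8 lb P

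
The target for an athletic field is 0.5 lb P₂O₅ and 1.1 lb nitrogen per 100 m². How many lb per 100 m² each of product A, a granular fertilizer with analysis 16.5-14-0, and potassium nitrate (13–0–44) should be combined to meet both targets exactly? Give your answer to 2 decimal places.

With a, b = lb per 100 m² of product A and potassium nitrate:
P₂O₅: 0.14·a + 0·b = 0.5
N: 0.165·a + 0.13·b = 1.1
Eliminate b: (row1) − 0/0.13·(row2) → 0.14·a = 0.5, so a = 3.57143.
Then b = (1.1 − 0.165·3.57143) / 0.13 = 3.92857.

3.57 lb product A, 3.93 lb potassium nitrate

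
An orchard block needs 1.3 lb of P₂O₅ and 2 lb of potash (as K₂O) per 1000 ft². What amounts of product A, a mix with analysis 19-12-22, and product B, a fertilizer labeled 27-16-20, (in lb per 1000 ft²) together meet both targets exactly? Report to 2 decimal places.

Per-1000 ft² balance (a = product A, b = product B):
P₂O₅: 0.12·a + 0.16·b = 1.3
K₂O: 0.22·a + 0.2·b = 2
Eliminate a: (row1) − 0.12/0.22·(row2) → 0.0509091·b = 0.209091, so b = 4.10714.
Back-substitute: a = (1.3 − 0.16·4.10714) / 0.12 = 5.35714.

5.36 lb product A, 4.11 lb product B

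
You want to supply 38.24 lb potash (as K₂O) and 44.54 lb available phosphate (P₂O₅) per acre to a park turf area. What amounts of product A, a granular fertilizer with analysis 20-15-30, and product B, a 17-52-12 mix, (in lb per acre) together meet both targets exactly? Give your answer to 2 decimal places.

105.36 lb product A, 55.26 lb product B

With a, b = lb per acre of product A and product B:
K₂O: 0.3·a + 0.12·b = 38.24
P₂O₅: 0.15·a + 0.52·b = 44.54
Solving simultaneously: a = 105.362, b = 55.2609.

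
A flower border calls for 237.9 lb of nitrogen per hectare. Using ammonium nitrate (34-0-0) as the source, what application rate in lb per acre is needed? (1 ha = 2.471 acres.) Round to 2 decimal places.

283.17 lb of product per acre

Product per hectare = 237.9 / 34% = 699.706 lb.
Convert to per acre: 699.706 × 0.404694 = 283.167 lb.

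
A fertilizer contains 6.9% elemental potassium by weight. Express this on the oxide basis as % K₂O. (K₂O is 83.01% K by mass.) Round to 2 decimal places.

8.31% K₂O

%K₂O = 6.9 / 0.8301 = 8.31225%.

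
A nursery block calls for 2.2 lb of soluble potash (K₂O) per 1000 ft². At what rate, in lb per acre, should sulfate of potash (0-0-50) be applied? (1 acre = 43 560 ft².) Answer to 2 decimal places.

Product per 1000 ft² = 2.2 / 50% = 4.4 lb.
Convert to per acre: 4.4 × 43.56 = 191.664 lb.

191.66 lb of product per acre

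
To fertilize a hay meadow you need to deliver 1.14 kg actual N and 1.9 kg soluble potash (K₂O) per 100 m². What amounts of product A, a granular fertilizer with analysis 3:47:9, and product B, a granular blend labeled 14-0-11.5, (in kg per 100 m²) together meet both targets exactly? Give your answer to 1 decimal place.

14.7 kg product A, 5.0 kg product B

With a, b = kg per 100 m² of product A and product B:
N: 0.03·a + 0.14·b = 1.14
K₂O: 0.09·a + 0.115·b = 1.9
Eliminate b: (row1) − 0.14/0.115·(row2) → -0.0795652·a = -1.17304, so a = 14.7432.
Then b = (1.9 − 0.09·14.7432) / 0.115 = 4.98361.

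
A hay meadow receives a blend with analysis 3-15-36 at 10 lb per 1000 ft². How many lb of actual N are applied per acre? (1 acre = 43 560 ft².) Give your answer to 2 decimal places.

nitrogen per 1000 ft² = 10 × 3% = 0.3 lb.
Convert to per acre: 0.3 × 43.56 = 13.068 lb.

13.07 lb N per acre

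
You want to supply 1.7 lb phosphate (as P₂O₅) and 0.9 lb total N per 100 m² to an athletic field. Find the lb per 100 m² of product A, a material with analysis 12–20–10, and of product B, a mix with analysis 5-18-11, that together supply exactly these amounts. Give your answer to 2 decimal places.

Per-100 m² balance (a = product A, b = product B):
P₂O₅: 0.2·a + 0.18·b = 1.7
N: 0.12·a + 0.05·b = 0.9
From row1: a = (1.7 − 0.18·b) / 0.2.
Into row2: 0.12·(1.7 − 0.18·b)/0.2 + 0.05·b = 0.9 → b = 2.06897, a = 6.63793.

6.64 lb product A, 2.07 lb product B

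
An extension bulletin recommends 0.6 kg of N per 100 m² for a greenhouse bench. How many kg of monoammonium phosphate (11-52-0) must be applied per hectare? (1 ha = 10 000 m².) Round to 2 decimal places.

545.45 kg of product per hectare

Product per 100 m² = 0.6 / 11% = 5.45455 kg.
Convert to per hectare: 5.45455 × 100 = 545.4545 kg.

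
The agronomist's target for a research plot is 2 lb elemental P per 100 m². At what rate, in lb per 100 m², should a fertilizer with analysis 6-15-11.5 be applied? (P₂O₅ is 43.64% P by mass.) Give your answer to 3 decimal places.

30.553 lb of product per hundred sq m

As P₂O₅: 2 / 0.4364 = 4.58295 lb per 100 m².
Product per 100 m² = 4.58295 / 15% = 30.55301 lb.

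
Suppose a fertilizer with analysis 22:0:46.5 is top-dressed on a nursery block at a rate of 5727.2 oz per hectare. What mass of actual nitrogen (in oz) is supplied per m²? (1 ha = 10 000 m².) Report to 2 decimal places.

nitrogen per hectare = 5727.2 × 22% = 1259.98 oz.
Convert to per m²: 1259.98 × 0.0001 = 0.125998 oz.

0.13 oz N per sq m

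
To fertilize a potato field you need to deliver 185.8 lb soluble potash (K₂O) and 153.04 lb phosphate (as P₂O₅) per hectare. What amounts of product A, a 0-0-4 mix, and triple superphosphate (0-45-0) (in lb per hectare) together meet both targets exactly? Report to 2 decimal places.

4645.00 lb product A, 340.09 lb triple superphosphate

With a, b = lb per hectare of product A and triple superphosphate:
K₂O: 0.04·a + 0·b = 185.8
P₂O₅: 0·a + 0.45·b = 153.04
Solving simultaneously: a = 4645, b = 340.089.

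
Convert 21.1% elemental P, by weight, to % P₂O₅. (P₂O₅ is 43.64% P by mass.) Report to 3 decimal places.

48.350% P₂O₅

%P₂O₅ = 21.1 / 0.4364 = 48.3501%.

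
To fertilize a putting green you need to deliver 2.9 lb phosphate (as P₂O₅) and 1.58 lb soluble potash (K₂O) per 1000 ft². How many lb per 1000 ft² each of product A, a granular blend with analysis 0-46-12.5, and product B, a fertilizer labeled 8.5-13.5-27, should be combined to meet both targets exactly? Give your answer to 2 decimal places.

Per-1000 ft² balance (a = product A, b = product B):
P₂O₅: 0.46·a + 0.135·b = 2.9
K₂O: 0.125·a + 0.27·b = 1.58
Solving simultaneously: a = 5.30818, b = 3.39436.

5.31 lb product A, 3.39 lb product B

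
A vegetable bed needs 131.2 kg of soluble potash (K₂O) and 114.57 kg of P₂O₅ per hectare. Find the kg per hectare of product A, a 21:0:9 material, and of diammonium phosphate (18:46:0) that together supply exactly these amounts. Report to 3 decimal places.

Per-hectare balance (a = product A, b = diammonium phosphate):
K₂O: 0.09·a + 0·b = 131.2
P₂O₅: 0·a + 0.46·b = 114.57
Solving simultaneously: a = 1457.7778, b = 249.0652.

1457.778 kg product A, 249.065 kg diammonium phosphate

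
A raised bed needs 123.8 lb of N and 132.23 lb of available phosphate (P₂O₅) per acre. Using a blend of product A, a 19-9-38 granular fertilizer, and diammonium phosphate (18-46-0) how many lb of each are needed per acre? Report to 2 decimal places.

Let a = lb of product A, b = lb of diammonium phosphate (per acre).
N: 0.19·a + 0.18·b = 123.8
P₂O₅: 0.09·a + 0.46·b = 132.23
Solving simultaneously: a = 465.542, b = 196.372.

465.54 lb product A, 196.37 lb diammonium phosphate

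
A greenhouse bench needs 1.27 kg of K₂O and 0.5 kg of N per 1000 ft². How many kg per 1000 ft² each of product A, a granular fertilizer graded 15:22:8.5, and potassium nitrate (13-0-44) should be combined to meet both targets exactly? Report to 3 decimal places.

Let a = kg of product A, b = kg of potassium nitrate (per 1000 ft²).
K₂O: 0.085·a + 0.44·b = 1.27
N: 0.15·a + 0.13·b = 0.5
Eliminate b: (row1) − 0.44/0.13·(row2) → -0.422692·a = -0.422308, so a = 0.99909.
Then b = (0.5 − 0.15·0.99909) / 0.13 = 2.69336.

0.999 kg product A, 2.693 kg potassium nitrate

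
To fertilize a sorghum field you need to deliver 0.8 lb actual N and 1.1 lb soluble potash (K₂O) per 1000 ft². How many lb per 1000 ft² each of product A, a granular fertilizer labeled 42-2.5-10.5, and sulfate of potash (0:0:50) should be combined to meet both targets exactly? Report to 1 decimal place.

Let a = lb of product A, b = lb of sulfate of potash (per 1000 ft²).
N: 0.42·a + 0·b = 0.8
K₂O: 0.105·a + 0.5·b = 1.1
From row1: a = (0.8 − 0·b) / 0.42.
Into row2: 0.105·(0.8 − 0·b)/0.42 + 0.5·b = 1.1 → b = 1.8, a = 1.90476.

1.9 lb product A, 1.8 lb sulfate of potash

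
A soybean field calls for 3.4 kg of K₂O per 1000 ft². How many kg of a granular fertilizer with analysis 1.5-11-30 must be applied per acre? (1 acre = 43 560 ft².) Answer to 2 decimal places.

Product per 1000 ft² = 3.4 / 30% = 11.3333 kg.
Convert to per acre: 11.3333 × 43.56 = 493.68 kg.

493.68 kg of product per acre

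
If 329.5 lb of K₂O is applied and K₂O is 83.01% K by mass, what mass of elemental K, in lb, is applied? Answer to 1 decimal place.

273.5 lb K

K = 329.5 × 0.8301 = 273.518 lb.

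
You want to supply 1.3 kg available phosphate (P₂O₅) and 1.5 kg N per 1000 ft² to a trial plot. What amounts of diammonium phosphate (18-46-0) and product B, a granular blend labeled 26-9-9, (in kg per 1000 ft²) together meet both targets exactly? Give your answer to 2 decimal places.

1.96 kg diammonium phosphate, 4.41 kg product B

With a, b = kg per 1000 ft² of diammonium phosphate and product B:
P₂O₅: 0.46·a + 0.09·b = 1.3
N: 0.18·a + 0.26·b = 1.5
Solving simultaneously: a = 1.96325, b = 4.41006.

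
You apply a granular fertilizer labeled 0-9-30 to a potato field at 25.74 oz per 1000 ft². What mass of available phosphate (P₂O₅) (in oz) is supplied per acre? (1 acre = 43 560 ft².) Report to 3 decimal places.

P₂O₅ per 1000 ft² = 25.74 × 9% = 2.3166 oz.
Convert to per acre: 2.3166 × 43.56 = 100.9111 oz.

100.911 oz P₂O₅ per acre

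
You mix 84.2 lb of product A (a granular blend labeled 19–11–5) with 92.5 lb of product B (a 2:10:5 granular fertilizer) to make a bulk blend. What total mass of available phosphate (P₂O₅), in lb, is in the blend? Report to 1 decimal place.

18.5 lb P₂O₅

P₂O₅ mass = 11%×84.2 + 10%×92.5 = 18.512 lb.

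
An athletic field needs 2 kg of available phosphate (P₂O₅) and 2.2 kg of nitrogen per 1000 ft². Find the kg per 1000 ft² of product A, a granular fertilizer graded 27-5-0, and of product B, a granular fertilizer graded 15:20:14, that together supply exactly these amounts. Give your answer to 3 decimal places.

With a, b = kg per 1000 ft² of product A and product B:
P₂O₅: 0.05·a + 0.2·b = 2
N: 0.27·a + 0.15·b = 2.2
Solving simultaneously: a = 3.01075, b = 9.24731.

3.011 kg product A, 9.247 kg product B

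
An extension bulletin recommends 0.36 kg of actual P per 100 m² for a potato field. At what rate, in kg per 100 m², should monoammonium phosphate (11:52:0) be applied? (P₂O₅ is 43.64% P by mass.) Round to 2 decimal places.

1.59 kg of product per hundred sq m

As P₂O₅: 0.36 / 0.4364 = 0.824931 kg per 100 m².
Product per 100 m² = 0.824931 / 52% = 1.58641 kg.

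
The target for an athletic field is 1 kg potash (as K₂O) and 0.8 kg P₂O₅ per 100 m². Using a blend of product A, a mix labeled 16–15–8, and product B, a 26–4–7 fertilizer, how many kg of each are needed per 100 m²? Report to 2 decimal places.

With a, b = kg per 100 m² of product A and product B:
K₂O: 0.08·a + 0.07·b = 1
P₂O₅: 0.15·a + 0.04·b = 0.8
Eliminate a: (row1) − 0.08/0.15·(row2) → 0.0486667·b = 0.573333, so b = 11.7808.
Back-substitute: a = (1 − 0.07·11.7808) / 0.08 = 2.19178.

2.19 kg product A, 11.78 kg product B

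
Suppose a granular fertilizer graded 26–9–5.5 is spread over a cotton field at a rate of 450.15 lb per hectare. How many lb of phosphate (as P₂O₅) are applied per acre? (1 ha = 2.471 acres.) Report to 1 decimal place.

16.4 lb P₂O₅ per acre

P₂O₅ per hectare = 450.15 × 9% = 40.5135 lb.
Convert to per acre: 40.5135 × 0.404694 = 16.3956 lb.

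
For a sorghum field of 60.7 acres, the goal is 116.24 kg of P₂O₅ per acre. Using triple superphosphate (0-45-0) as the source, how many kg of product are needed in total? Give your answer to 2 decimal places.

15679.48 kg

Product per acre = 116.24 / 45% = 258.311 kg.
Total product = 258.311 × 60.7 = 15679.484 kg.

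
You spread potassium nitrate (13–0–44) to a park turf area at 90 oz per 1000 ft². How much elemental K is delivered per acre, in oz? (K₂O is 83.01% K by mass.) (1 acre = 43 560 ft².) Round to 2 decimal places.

1431.90 oz K per acre

K₂O per 1000 ft² = 90 × 44% = 39.6 oz.
Elemental K = 39.6 × 0.8301 = 32.872 oz per 1000 ft².
Convert to per acre: 32.872 × 43.56 = 1431.903 oz.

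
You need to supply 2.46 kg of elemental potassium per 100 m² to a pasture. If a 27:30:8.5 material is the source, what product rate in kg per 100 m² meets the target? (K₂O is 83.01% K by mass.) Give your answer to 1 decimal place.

34.9 kg of product per hundred sq m

As K₂O: 2.46 / 0.8301 = 2.9635 kg per 100 m².
Product per 100 m² = 2.9635 / 8.5% = 34.8647 kg.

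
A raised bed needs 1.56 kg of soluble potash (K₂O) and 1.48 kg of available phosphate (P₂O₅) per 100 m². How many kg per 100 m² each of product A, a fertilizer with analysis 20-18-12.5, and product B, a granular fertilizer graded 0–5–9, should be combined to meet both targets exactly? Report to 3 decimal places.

5.548 kg product A, 9.628 kg product B

With a, b = kg per 100 m² of product A and product B:
K₂O: 0.125·a + 0.09·b = 1.56
P₂O₅: 0.18·a + 0.05·b = 1.48
From row1: a = (1.56 − 0.09·b) / 0.125.
Into row2: 0.18·(1.56 − 0.09·b)/0.125 + 0.05·b = 1.48 → b = 9.62814, a = 5.54774.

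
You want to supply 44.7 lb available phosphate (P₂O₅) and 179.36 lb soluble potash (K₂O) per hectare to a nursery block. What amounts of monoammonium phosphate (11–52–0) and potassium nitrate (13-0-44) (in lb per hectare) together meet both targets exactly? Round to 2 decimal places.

Per-hectare balance (a = monoammonium phosphate, b = potassium nitrate):
P₂O₅: 0.52·a + 0·b = 44.7
K₂O: 0·a + 0.44·b = 179.36
Solving simultaneously: a = 85.9615, b = 407.636.

85.96 lb monoammonium phosphate, 407.64 lb potassium nitrate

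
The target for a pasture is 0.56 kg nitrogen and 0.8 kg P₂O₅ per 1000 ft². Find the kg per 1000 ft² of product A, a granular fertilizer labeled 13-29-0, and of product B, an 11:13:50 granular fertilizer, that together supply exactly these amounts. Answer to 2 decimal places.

1.01 kg product A, 3.89 kg product B

Per-1000 ft² balance (a = product A, b = product B):
N: 0.13·a + 0.11·b = 0.56
P₂O₅: 0.29·a + 0.13·b = 0.8
Eliminate a: (row1) − 0.13/0.29·(row2) → 0.0517241·b = 0.201379, so b = 3.89333.
Back-substitute: a = (0.56 − 0.11·3.89333) / 0.13 = 1.01333.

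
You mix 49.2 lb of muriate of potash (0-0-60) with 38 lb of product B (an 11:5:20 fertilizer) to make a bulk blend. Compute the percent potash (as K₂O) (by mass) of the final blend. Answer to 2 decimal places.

42.57% K₂O

Total mass = 49.2 + 38 = 87.2 lb.
K₂O mass = 60%×49.2 + 20%×38 = 37.12 lb.
% K₂O = 37.12 / 87.2 = 42.5688%.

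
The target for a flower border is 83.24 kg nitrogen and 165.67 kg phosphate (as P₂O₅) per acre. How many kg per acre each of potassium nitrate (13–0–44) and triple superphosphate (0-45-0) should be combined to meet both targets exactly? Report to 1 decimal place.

640.3 kg potassium nitrate, 368.2 kg triple superphosphate

With a, b = kg per acre of potassium nitrate and triple superphosphate:
N: 0.13·a + 0·b = 83.24
P₂O₅: 0·a + 0.45·b = 165.67
Solving simultaneously: a = 640.308, b = 368.156.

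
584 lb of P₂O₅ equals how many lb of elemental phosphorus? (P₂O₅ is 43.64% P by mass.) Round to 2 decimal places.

P = 584 × 0.4364 = 254.858 lb.

254.86 lb P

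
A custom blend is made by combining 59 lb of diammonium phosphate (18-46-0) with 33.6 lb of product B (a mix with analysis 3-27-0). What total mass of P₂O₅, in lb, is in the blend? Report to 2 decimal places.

36.21 lb P₂O₅

P₂O₅ mass = 46%×59 + 27%×33.6 = 36.212 lb.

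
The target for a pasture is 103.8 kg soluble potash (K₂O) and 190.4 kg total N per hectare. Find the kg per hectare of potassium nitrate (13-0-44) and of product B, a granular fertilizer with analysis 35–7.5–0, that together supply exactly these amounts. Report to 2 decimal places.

235.91 kg potassium nitrate, 456.38 kg product B

Let a = kg of potassium nitrate, b = kg of product B (per hectare).
K₂O: 0.44·a + 0·b = 103.8
N: 0.13·a + 0.35·b = 190.4
Solving simultaneously: a = 235.909, b = 456.377.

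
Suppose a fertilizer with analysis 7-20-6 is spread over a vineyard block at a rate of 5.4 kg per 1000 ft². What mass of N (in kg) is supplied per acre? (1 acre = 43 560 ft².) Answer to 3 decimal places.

16.466 kg N per acre

nitrogen per 1000 ft² = 5.4 × 7% = 0.378 kg.
Convert to per acre: 0.378 × 43.56 = 16.4657 kg.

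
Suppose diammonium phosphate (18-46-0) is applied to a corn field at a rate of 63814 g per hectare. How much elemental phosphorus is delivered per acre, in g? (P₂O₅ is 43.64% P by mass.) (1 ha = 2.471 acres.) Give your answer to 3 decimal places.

P₂O₅ per hectare = 63814 × 46% = 29354.4 g.
Elemental P = 29354.4 × 0.4364 = 12810.3 g per hectare.
Convert to per acre: 12810.3 × 0.404694 = 5184.2483 g.

5184.248 g P per acre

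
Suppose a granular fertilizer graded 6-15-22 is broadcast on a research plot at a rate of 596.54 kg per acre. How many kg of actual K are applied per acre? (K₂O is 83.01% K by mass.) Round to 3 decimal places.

108.941 kg K per acre

K₂O per acre = 596.54 × 22% = 131.239 kg.
Elemental K = 131.239 × 0.8301 = 108.9413 kg per acre.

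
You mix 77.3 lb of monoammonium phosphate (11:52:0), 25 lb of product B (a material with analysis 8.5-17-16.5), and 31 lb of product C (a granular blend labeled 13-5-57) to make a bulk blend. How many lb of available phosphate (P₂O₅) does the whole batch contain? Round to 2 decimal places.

46.00 lb P₂O₅

P₂O₅ mass = 52%×77.3 + 17%×25 + 5%×31 = 45.996 lb.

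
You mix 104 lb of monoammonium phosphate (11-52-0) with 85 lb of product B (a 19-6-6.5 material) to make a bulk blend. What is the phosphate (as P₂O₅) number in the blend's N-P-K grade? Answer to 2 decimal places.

31.31% P₂O₅

Total mass = 104 + 85 = 189 lb.
P₂O₅ mass = 52%×104 + 6%×85 = 59.18 lb.
% P₂O₅ = 59.18 / 189 = 31.3122%.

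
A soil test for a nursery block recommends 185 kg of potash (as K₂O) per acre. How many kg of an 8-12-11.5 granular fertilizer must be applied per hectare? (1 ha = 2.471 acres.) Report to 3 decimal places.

Product per acre = 185 / 11.5% = 1608.7 kg.
Convert to per hectare: 1608.7 × 2.471 = 3975.08696 kg.

3975.087 kg of product per hectare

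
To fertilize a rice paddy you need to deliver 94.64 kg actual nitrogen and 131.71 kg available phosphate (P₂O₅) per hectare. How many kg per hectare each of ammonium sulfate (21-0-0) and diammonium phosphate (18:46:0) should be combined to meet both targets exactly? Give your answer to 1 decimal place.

Let a = kg of ammonium sulfate, b = kg of diammonium phosphate (per hectare).
N: 0.21·a + 0.18·b = 94.64
P₂O₅: 0·a + 0.46·b = 131.71
Solving simultaneously: a = 205.244, b = 286.326.

205.2 kg ammonium sulfate, 286.3 kg diammonium phosphate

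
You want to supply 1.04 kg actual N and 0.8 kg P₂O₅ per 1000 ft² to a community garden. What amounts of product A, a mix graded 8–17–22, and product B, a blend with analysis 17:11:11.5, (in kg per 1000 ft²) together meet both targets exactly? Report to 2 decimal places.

Per-1000 ft² balance (a = product A, b = product B):
N: 0.08·a + 0.17·b = 1.04
P₂O₅: 0.17·a + 0.11·b = 0.8
From row1: a = (1.04 − 0.17·b) / 0.08.
Into row2: 0.17·(1.04 − 0.17·b)/0.08 + 0.11·b = 0.8 → b = 5.61194, a = 1.07463.

1.07 kg product A, 5.61 kg product B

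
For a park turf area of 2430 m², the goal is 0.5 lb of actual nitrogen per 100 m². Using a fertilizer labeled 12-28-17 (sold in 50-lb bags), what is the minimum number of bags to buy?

3 bags

Product per 100 m² = 0.5 / 12% = 4.16667 lb.
Total product = 4.16667 × 2430 / 100 = 101.25 lb.
Bags = ⌈101.25 / 50⌉ = 3.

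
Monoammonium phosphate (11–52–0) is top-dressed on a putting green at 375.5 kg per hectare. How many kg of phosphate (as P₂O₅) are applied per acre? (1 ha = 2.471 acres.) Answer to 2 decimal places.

P₂O₅ per hectare = 375.5 × 52% = 195.26 kg.
Convert to per acre: 195.26 × 0.404694 = 79.0206 kg.

79.02 kg P₂O₅ per acre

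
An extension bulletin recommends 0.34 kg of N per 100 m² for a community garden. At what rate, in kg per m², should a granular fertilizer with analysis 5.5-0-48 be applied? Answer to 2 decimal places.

Product per 100 m² = 0.34 / 5.5% = 6.18182 kg.
Convert to per m²: 6.18182 × 0.01 = 0.0618182 kg.

0.06 kg of product per sq m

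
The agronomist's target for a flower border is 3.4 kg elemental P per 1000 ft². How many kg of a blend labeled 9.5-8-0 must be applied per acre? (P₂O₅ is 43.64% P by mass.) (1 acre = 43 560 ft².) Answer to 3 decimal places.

4242.209 kg of product per acre

As P₂O₅: 3.4 / 0.4364 = 7.79102 kg per 1000 ft².
Product per 1000 ft² = 7.79102 / 8% = 97.3877 kg.
Convert to per acre: 97.3877 × 43.56 = 4242.20898 kg.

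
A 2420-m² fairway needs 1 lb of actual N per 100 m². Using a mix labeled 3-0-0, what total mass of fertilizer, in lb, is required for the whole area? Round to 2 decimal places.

Product per 100 m² = 1 / 3% = 33.3333 lb.
Total product = 33.3333 × 2420 / 100 = 806.667 lb.

806.67 lb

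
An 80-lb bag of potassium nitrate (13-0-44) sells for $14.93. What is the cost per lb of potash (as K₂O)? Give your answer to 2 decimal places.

$0.42 per lb K₂O

K₂O in bag = 80 × 44% = 35.2 lb.
Cost per lb K₂O = $14.93 / 35.2 = $0.4241.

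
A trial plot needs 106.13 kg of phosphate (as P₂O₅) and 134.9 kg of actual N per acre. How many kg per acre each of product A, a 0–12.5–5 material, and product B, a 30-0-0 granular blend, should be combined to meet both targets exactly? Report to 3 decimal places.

Let a = kg of product A, b = kg of product B (per acre).
P₂O₅: 0.125·a + 0·b = 106.13
N: 0·a + 0.3·b = 134.9
Solving simultaneously: a = 849.04, b = 449.6667.

849.040 kg product A, 449.667 kg product B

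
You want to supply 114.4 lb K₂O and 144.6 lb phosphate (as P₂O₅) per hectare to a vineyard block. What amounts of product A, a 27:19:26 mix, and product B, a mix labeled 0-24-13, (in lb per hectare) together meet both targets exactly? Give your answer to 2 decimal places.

229.66 lb product A, 420.69 lb product B

Per-hectare balance (a = product A, b = product B):
K₂O: 0.26·a + 0.13·b = 114.4
P₂O₅: 0.19·a + 0.24·b = 144.6
From row1: a = (114.4 − 0.13·b) / 0.26.
Into row2: 0.19·(114.4 − 0.13·b)/0.26 + 0.24·b = 144.6 → b = 420.6897, a = 229.655.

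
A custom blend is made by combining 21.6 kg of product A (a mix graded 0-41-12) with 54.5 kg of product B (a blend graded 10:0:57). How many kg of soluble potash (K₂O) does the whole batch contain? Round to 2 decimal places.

33.66 kg K₂O

K₂O mass = 12%×21.6 + 57%×54.5 = 33.657 kg.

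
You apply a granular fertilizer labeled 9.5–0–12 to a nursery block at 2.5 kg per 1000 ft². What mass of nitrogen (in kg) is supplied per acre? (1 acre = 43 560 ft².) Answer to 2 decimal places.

10.35 kg N per acre

nitrogen per 1000 ft² = 2.5 × 9.5% = 0.2375 kg.
Convert to per acre: 0.2375 × 43.56 = 10.3455 kg.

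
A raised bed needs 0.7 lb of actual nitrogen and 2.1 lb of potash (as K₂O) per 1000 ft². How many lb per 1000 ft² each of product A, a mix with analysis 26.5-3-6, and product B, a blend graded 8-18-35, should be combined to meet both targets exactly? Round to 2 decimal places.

0.88 lb product A, 5.85 lb product B

With a, b = lb per 1000 ft² of product A and product B:
N: 0.265·a + 0.08·b = 0.7
K₂O: 0.06·a + 0.35·b = 2.1
From row1: a = (0.7 − 0.08·b) / 0.265.
Into row2: 0.06·(0.7 − 0.08·b)/0.265 + 0.35·b = 2.1 → b = 5.84991, a = 0.875497.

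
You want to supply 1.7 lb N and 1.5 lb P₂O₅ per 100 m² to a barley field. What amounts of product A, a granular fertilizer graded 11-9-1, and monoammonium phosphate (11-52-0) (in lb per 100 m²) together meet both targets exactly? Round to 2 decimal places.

15.20 lb product A, 0.25 lb monoammonium phosphate

Let a = lb of product A, b = lb of monoammonium phosphate (per 100 m²).
N: 0.11·a + 0.11·b = 1.7
P₂O₅: 0.09·a + 0.52·b = 1.5
From row1: a = (1.7 − 0.11·b) / 0.11.
Into row2: 0.09·(1.7 − 0.11·b)/0.11 + 0.52·b = 1.5 → b = 0.2537, a = 15.2008.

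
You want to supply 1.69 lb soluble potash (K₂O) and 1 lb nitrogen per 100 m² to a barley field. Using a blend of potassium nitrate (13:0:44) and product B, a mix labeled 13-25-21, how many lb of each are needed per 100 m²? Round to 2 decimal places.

Per-100 m² balance (a = potassium nitrate, b = product B):
K₂O: 0.44·a + 0.21·b = 1.69
N: 0.13·a + 0.13·b = 1
Solving simultaneously: a = 0.324415, b = 7.36789.

0.32 lb potassium nitrate, 7.37 lb product B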